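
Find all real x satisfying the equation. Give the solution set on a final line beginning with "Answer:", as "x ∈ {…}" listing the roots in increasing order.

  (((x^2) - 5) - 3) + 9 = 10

Step 1. [(((x^2) - 5) - 3) + 9 = 10] subtract 9: x sits inside (… + 9) ⇒ sub: ((x^2) - 5) - 3 = 1.
Step 2. [((x^2) - 5) - 3 = 1] peel the -3: add 3 from each side ⇒ sub: (x^2) - 5 = 4.
Step 3. [(x^2) - 5 = 4] 5 comes off first (add 5) ⇒ sub: x^2 = 9.
Step 4. [x^2 = 9] LHS squared, RHS 9 ≥ 0: apply √ (±), so sqrt: x = 3 or -3.

Answer: x ∈ {-3, 3}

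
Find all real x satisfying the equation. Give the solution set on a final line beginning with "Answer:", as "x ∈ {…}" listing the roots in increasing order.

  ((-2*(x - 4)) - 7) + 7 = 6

Step 1. [((-2*(x - 4)) - 7) + 7 = 6] peel the +7: subtract 7 from each side ⇒ sub: (-2*(x - 4)) - 7 = -1.
Step 2. [(-2*(x - 4)) - 7 = -1] add 7: x sits inside (… - 7), so sub: -2*(x - 4) = 6.
Step 3. [-2*(x - 4) = 6] -2·(inner) — divide through by -2 ⇒ div: x - 4 = -3.
Step 4. [x - 4 = -3] add 4: x sits inside (… - 4) ⇒ sub: x = 1.

Answer: x ∈ {1}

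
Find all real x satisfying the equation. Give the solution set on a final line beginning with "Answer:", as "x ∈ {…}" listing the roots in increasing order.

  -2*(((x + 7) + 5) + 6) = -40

Step 1. [-2*(((x + 7) + 5) + 6) = -40] LHS = -2·(…); ÷-2 both sides. So div: ((x + 7) + 5) + 6 = 20.
Step 2. [((x + 7) + 5) + 6 = 20] +6 is outermost — subtract 6 both sides ⇒ sub: (x + 7) + 5 = 14.
Step 3. [(x + 7) + 5 = 14] 5 comes off first (subtract 5). So sub: x + 7 = 9.
Step 4. [x + 7 = 9] +7 is outermost — subtract 7 both sides. So sub: x = 2.

Answer: x ∈ {2}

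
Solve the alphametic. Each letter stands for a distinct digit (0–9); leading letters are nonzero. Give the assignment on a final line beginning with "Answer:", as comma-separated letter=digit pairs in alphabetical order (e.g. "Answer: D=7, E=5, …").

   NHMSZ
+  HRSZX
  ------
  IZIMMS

Step 1. [col 1: Z + X ≡ S (mod 10)] no forcing yet in column 1 (carry-in 0); X=3 is free and consistent — try it, so X=3.
Step 2. [I] the sum has 6 digits but both addends have 5; that extra leading digit I is the final carry, namely 1. So I=1.
Step 3. [col 1: Z + X ≡ S (mod 10)] column 1 (Z + X ≡ S (mod 10), carry-in 0) doesn't pin S yet; pick S=9 and continue, so S=9.
Step 4. [col 1: Z + X ≡ S (mod 10)] from column 1 (X=3, S=9, carry-in 0, digits 1,3,9 already taken and all letters distinct): Z must equal 6, so Z=6.
Step 5. [col 2: S + Z ≡ M (mod 10)] from column 2 (S=9, Z=6, carry-in 0, digits 1,3,6,9 already taken and all letters distinct): M must equal 5. So M=5.
Step 6. [col 4: H + R ≡ I (mod 10)] H=8 is one option consistent with column 4 (H + R ≡ I (mod 10), carry-in 1) — take it, so H=8.
Step 7. [col 4: H + R ≡ I (mod 10)] column 4 reads H+R+carry(1)=I with H=8, I=1; with digits 1,3,5,6,8,9 already taken and all letters distinct, the only value for R is 2. So R=2.
Step 8. [col 5: N + H ≡ Z (mod 10)] from column 5 (H=8, Z=6, carry-in 1, digits 1,2,3,5,6,8,9 already taken and all letters distinct): N must equal 7 ⇒ N=7.

Answer: H=8, I=1, M=5, N=7, R=2, S=9, X=3, Z=6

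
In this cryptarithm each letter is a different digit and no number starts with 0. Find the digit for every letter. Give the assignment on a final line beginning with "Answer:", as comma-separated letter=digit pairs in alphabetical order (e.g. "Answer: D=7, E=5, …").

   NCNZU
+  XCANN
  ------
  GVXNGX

Step 1. [col 1: U + N ≡ X (mod 10)] N=5 is one option consistent with column 1 (U + N ≡ X (mod 10), carry-in 0) — take it ⇒ N=5.
Step 2. [G] adding two 5-digit numbers gives at most 5+1 digits, and here it does — G is that final carry and must be 1. So G=1.
Step 3. [col 1: U + N ≡ X (mod 10)] several values work for U in column 1 (U + N ≡ X (mod 10), carry-in 0); try U=2 ⇒ U=2.
Step 4. [col 1: U + N ≡ X (mod 10)] column 1 reads U+N+carry(0)=X with U=2, N=5; with digits 1,2,5 already taken and all letters distinct, the only value for X is 7. So X=7.
Step 5. [col 2: Z + N ≡ G (mod 10)] from column 2 (N=5, G=1, carry-in 0, digits 1,2,5,7 already taken and all letters distinct): Z must equal 6. So Z=6.
Step 6. [col 3: N + A ≡ N (mod 10)] from column 3 (N=5, carry-in 1, digits 1,2,5,6,7 already taken and all letters distinct): A must equal 9, so A=9.
Step 7. [col 4: C + C ≡ X (mod 10)] no forcing yet in column 4 (carry-in 1); C=8 is free and consistent — try it. So C=8.
Step 8. [col 5: N + X ≡ V (mod 10)] from column 5 (N=5, X=7, carry-in 1, digits 1,2,5,6,7,8,9 already taken and all letters distinct): V must equal 3 ⇒ V=3.

Answer: A=9, C=8, G=1, N=5, U=2, V=3, X=7, Z=6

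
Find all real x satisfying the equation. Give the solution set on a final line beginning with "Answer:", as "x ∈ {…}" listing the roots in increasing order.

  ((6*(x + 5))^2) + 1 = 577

Step 1. [((6*(x + 5))^2) + 1 = 577] subtract 1: x sits inside (… + 1), so sub: (6*(x + 5))^2 = 576.
Step 2. [(6*(x + 5))^2 = 576] √ both sides: 576 ≥ 0 gives two branches ⇒ sqrt: 6*(x + 5) = 24 or -24.
Step 3. [6*(x + 5) = 24 or -24] 6·(inner) — divide through by 6 ⇒ div: x + 5 = 4 or -4.
Step 4. [x + 5 = 4 or -4] 5 comes off first (subtract 5), so sub: x = -1 or -9.

Answer: x ∈ {-9, -1}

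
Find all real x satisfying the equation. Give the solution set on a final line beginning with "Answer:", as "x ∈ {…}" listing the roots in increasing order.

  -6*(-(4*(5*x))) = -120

Step 1. [-6*(-(4*(5*x))) = -120] -6·(inner) — divide through by -6. So div: -(4*(5*x)) = 20.
Step 2. [-(4*(5*x)) = 20] LHS negated; negate both sides, so neg: 4*(5*x) = -20.
Step 3. [4*(5*x) = -20] leading coefficient 4: divide by 4, so div: 5*x = -5.
Step 4. [5*x = -5] 5 out front; divide by 5, so div: x = -1.

Answer: x ∈ {-1}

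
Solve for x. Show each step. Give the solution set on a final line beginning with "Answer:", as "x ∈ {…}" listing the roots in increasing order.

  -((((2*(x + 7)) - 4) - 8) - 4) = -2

Step 1. [-((((2*(x + 7)) - 4) - 8) - 4) = -2] leading − — multiply by −1. So neg: (((2*(x + 7)) - 4) - 8) - 4 = 2.
Step 2. [(((2*(x + 7)) - 4) - 8) - 4 = 2] peel the -4: add 4 from each side. So sub: ((2*(x + 7)) - 4) - 8 = 6.
Step 3. [((2*(x + 7)) - 4) - 8 = 6] 8 comes off first (add 8). So sub: (2*(x + 7)) - 4 = 14.
Step 4. [(2*(x + 7)) - 4 = 14] 4 comes off first (add 4), so sub: 2*(x + 7) = 18.
Step 5. [2*(x + 7) = 18] leading coefficient 2: divide by 2. So div: x + 7 = 9.
Step 6. [x + 7 = 9] +7 is outermost — subtract 7 both sides, so sub: x = 2.

Answer: x ∈ {2}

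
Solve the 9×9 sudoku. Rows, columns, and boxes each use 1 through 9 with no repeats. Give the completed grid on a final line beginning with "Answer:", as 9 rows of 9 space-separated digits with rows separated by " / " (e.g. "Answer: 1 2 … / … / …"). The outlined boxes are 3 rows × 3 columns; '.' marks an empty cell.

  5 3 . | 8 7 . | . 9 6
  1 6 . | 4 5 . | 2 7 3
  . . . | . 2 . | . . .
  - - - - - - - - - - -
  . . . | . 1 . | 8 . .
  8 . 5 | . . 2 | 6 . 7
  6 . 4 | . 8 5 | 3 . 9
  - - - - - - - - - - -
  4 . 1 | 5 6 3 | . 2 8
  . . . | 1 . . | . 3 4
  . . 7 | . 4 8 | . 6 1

Step 1. [r7c2∈{9}] r7c2 is down to just 9 ⇒ r7c2=9.
Step 2. [r6c2∈{1,2,7}] 2 has one home in row 6: r6c2, so r6c2=2.
Step 3. [r3c8∈{1,4,5,8}] across col 8, 8 lands solely at r3c8, so r3c8=8.
Step 4. [r2c6∈{9}] r2c6's peers cover all but 9 ⇒ r2c6=9.
Step 5. [r4c2∈{7}] r4c2's peers cover all but 7, so r4c2=7.
Step 6. [r8c5∈{9}] r8c5 is down to just 9, so r8c5=9.
Step 7. [r3c4∈{3,6}] across row 3, 3 lands solely at r3c4, so r3c4=3.
Step 8. [r9c2∈{5}] nothing but 5 survives at r9c2. So r9c2=5.
Step 9. [r3c9∈{5}] only 5 remains possible at r3c9. So r3c9=5.
Step 10. [r3c6∈{1,6}] r3c6 is the only open cell in row 3 admitting 6. So r3c6=6.
Step 11. [r8c3∈{2,6,8}] across row 8, 6 lands solely at r8c3, so r8c3=6.
Step 12. [r4c3∈{3,9}] in col 3, 3 fits only at r4c3, so r4c3=3.
Step 13. [r5c8∈{1,4}] across row 5, 4 lands solely at r5c8 ⇒ r5c8=4.
Step 14. [r1c7∈{1,4}] r1c7 is the only open cell in row 1 admitting 4 ⇒ r1c7=4.
Step 15. [r4c1∈{9}] r4c1 has the single candidate 9, so r4c1=9.
Step 16. [r8c7∈{5,7}] r8c7 is the only open cell in row 8 admitting 5, so r8c7=5.
Step 17. [r9c1∈{2,3}] across row 9, 3 lands solely at r9c1. So r9c1=3.
Step 18. [r4c8∈{5}] nothing but 5 survives at r4c8. So r4c8=5.
Step 19. [r4c4∈{6}] r4c4's peers cover all but 6 ⇒ r4c4=6.
Step 20. [r7c7∈{7}] nothing but 7 survives at r7c7 ⇒ r7c7=7.
Step 21. [r3c3∈{9}] r3c3 has the single candidate 9, so r3c3=9.
Step 22. [r5c4∈{9}] only 9 remains possible at r5c4 ⇒ r5c4=9.
Step 23. [r3c1∈{7}] only 7 remains possible at r3c1 ⇒ r3c1=7.
Step 24. [r3c7∈{1}] only 1 remains possible at r3c7, so r3c7=1.
Step 25. [r5c5∈{3}] r5c5's peers cover all but 3 ⇒ r5c5=3.
Step 26. [r9c7∈{9}] r9c7 has the single candidate 9. So r9c7=9.
Step 27. [r1c6∈{1}] r1c6's peers cover all but 1. So r1c6=1.
Step 28. [r1c3∈{2}] r1c3's peers cover all but 2. So r1c3=2.
Step 29. [r5c2∈{1}] r5c2 is down to just 1 ⇒ r5c2=1.
Step 30. [r8c2∈{8}] only 8 remains possible at r8c2 ⇒ r8c2=8.
Step 31. [r4c9∈{2}] only 2 remains possible at r4c9. So r4c9=2.
Step 32. [r2c3∈{8}] only 8 remains possible at r2c3, so r2c3=8.
Step 33. [r9c4∈{2}] r9c4 is down to just 2. So r9c4=2.
Step 34. [r8c1∈{2}] only 2 remains possible at r8c1. So r8c1=2.
Step 35. [r8c6∈{7}] r8c6 has the single candidate 7. So r8c6=7.
Step 36. [r4c6∈{4}] r4c6's peers cover all but 4, so r4c6=4.
Step 37. [r6c8∈{1}] only 1 remains possible at r6c8 ⇒ r6c8=1.
Step 38. [r6c4∈{7}] nothing but 7 survives at r6c4. So r6c4=7.
Step 39. [r3c2∈{4}] r3c2's peers cover all but 4. So r3c2=4.

Answer: 5 3 2 8 7 1 4 9 6 / 1 6 8 4 5 9 2 7 3 / 7 4 9 3 2 6 1 8 5 / 9 7 3 6 1 4 8 5 2 / 8 1 5 9 3 2 6 4 7 / 6 2 4 7 8 5 3 1 9 / 4 9 1 5 6 3 7 2 8 / 2 8 6 1 9 7 5 3 4 / 3 5 7 2 4 8 9 6 1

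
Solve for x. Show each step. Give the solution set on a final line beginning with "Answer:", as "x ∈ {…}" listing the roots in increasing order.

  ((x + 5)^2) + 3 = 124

Step 1. [((x + 5)^2) + 3 = 124] the outer +3 inverts by subtracting 3. So sub: (x + 5)^2 = 121.
Step 2. [(x + 5)^2 = 121] 121 ≥ 0, LHS is (·)² — take ±√, so sqrt: x + 5 = 11 or -11.
Step 3. [x + 5 = 11 or -11] the outer +5 inverts by subtracting 5. So sub: x = 6 or -16.

Answer: x ∈ {-16, 6}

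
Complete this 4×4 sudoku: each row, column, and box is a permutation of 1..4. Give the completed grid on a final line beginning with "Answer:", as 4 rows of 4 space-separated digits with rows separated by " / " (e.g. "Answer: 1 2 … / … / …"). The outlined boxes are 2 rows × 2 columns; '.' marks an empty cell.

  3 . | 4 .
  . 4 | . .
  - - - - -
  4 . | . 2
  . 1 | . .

Step 1. [r4c3∈{3}] r4c3's peers cover all but 3. So r4c3=3.
Step 2. [r2c1∈{1,2}] across col 1, 1 lands solely at r2c1. So r2c1=1.
Step 3. [r4c1∈{2}] r4c1's peers cover all but 2, so r4c1=2.
Step 4. [r3c2∈{3}] r3c2's peers cover all but 3, so r3c2=3.
Step 5. [r4c4∈{4}] r4c4's peers cover all but 4. So r4c4=4.
Step 6. [r2c4∈{3}] r2c4 has the single candidate 3. So r2c4=3.
Step 7. [r1c2∈{2}] r1c2 has the single candidate 2. So r1c2=2.
Step 8. [r2c3∈{2}] r2c3's peers cover all but 2, so r2c3=2.
Step 9. [r3c3∈{1}] nothing but 1 survives at r3c3 ⇒ r3c3=1.
Step 10. [r1c4∈{1}] r1c4 is down to just 1 ⇒ r1c4=1.

Answer: 3 2 4 1 / 1 4 2 3 / 4 3 1 2 / 2 1 3 4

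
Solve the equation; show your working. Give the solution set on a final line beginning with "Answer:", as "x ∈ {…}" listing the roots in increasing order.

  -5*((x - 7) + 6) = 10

Step 1. [-5*((x - 7) + 6) = 10] LHS = -5·(…); ÷-5 both sides ⇒ div: (x - 7) + 6 = -2.
Step 2. [(x - 7) + 6 = -2] 6 comes off first (subtract 6), so sub: x - 7 = -8.
Step 3. [x - 7 = -8] the outer -7 inverts by adding 7. So sub: x = -1.

Answer: x ∈ {-1}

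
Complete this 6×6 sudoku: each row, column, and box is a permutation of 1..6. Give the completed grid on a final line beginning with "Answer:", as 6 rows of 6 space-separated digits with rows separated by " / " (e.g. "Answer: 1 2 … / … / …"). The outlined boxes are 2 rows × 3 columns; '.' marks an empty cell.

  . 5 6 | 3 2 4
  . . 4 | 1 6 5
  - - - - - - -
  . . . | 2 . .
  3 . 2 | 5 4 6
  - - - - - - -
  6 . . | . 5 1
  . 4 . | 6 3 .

Step 1. [r5c2∈{2,3}] in row 5, 2 fits only at r5c2, so r5c2=2.
Step 2. [r4c2∈{1}] r4c2 is down to just 1 ⇒ r4c2=1.
Step 3. [r3c3∈{5}] nothing but 5 survives at r3c3, so r3c3=5.
Step 4. [r1c1∈{1}] r1c1's peers cover all but 1. So r1c1=1.
Step 5. [r2c2∈{3}] r2c2 has the single candidate 3, so r2c2=3.
Step 6. [r3c2∈{6}] r3c2's peers cover all but 6 ⇒ r3c2=6.
Step 7. [r6c3∈{1}] r6c3's peers cover all but 1, so r6c3=1.
Step 8. [r3c1∈{4}] r3c1's peers cover all but 4. So r3c1=4.
Step 9. [r2c1∈{2}] only 2 remains possible at r2c1 ⇒ r2c1=2.
Step 10. [r5c4∈{4}] r5c4's peers cover all but 4. So r5c4=4.
Step 11. [r6c1∈{5}] only 5 remains possible at r6c1 ⇒ r6c1=5.
Step 12. [r6c6∈{2}] r6c6 has the single candidate 2, so r6c6=2.
Step 13. [r3c6∈{3}] r3c6 has the single candidate 3. So r3c6=3.
Step 14. [r3c5∈{1}] r3c5 is down to just 1. So r3c5=1.
Step 15. [r5c3∈{3}] only 3 remains possible at r5c3, so r5c3=3.

Answer: 1 5 6 3 2 4 / 2 3 4 1 6 5 / 4 6 5 2 1 3 / 3 1 2 5 4 6 / 6 2 3 4 5 1 / 5 4 1 6 3 2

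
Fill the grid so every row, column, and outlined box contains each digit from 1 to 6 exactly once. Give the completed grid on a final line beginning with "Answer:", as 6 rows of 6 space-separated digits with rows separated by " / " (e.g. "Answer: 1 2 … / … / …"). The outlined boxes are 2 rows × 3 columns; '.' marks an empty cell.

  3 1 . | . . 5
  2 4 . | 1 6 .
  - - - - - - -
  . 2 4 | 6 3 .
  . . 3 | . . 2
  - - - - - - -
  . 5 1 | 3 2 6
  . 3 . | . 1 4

Step 1. [r4c5∈{4,5}] 5 has one home in col 5: r4c5. So r4c5=5.
Step 2. [r6c1∈{6}] r6c1 has the single candidate 6. So r6c1=6.
Step 3. [r1c5∈{4}] nothing but 4 survives at r1c5, so r1c5=4.
Step 4. [r4c1∈{1}] r4c1 has the single candidate 1, so r4c1=1.
Step 5. [r6c4∈{5}] r6c4 has the single candidate 5 ⇒ r6c4=5.
Step 6. [r4c2∈{6}] r4c2's peers cover all but 6, so r4c2=6.
Step 7. [r1c4∈{2}] r1c4's peers cover all but 2, so r1c4=2.
Step 8. [r6c3∈{2}] only 2 remains possible at r6c3. So r6c3=2.
Step 9. [r2c6∈{3}] r2c6 is down to just 3, so r2c6=3.
Step 10. [r5c1∈{4}] r5c1's peers cover all but 4 ⇒ r5c1=4.
Step 11. [r1c3∈{6}] r1c3 is down to just 6. So r1c3=6.
Step 12. [r3c1∈{5}] only 5 remains possible at r3c1. So r3c1=5.
Step 13. [r3c6∈{1}] only 1 remains possible at r3c6, so r3c6=1.
Step 14. [r4c4∈{4}] r4c4 is down to just 4, so r4c4=4.
Step 15. [r2c3∈{5}] nothing but 5 survives at r2c3 ⇒ r2c3=5.

Answer: 3 1 6 2 4 5 / 2 4 5 1 6 3 / 5 2 4 6 3 1 / 1 6 3 4 5 2 / 4 5 1 3 2 6 / 6 3 2 5 1 4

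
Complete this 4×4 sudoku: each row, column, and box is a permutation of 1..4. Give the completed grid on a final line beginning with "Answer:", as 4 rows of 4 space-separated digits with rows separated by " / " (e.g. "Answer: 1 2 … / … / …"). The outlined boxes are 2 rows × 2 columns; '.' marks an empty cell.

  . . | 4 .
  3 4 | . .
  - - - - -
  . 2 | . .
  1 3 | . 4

Step 1. [r1c4∈{1,2,3}] across row 1, 3 lands solely at r1c4, so r1c4=3.
Step 2. [r2c4∈{1,2}] r2c4 is the only open cell in col 4 admitting 2, so r2c4=2.
Step 3. [r3c3∈{1,3}] 3 has one home in row 3: r3c3. So r3c3=3.
Step 4. [r2c3∈{1}] r2c3's peers cover all but 1. So r2c3=1.
Step 5. [r3c4∈{1}] nothing but 1 survives at r3c4 ⇒ r3c4=1.
Step 6. [r1c1∈{2}] r1c1's peers cover all but 2. So r1c1=2.
Step 7. [r4c3∈{2}] r4c3 is down to just 2 ⇒ r4c3=2.
Step 8. [r1c2∈{1}] r1c2 is down to just 1, so r1c2=1.
Step 9. [r3c1∈{4}] r3c1 has the single candidate 4. So r3c1=4.

Answer: 2 1 4 3 / 3 4 1 2 / 4 2 3 1 / 1 3 2 4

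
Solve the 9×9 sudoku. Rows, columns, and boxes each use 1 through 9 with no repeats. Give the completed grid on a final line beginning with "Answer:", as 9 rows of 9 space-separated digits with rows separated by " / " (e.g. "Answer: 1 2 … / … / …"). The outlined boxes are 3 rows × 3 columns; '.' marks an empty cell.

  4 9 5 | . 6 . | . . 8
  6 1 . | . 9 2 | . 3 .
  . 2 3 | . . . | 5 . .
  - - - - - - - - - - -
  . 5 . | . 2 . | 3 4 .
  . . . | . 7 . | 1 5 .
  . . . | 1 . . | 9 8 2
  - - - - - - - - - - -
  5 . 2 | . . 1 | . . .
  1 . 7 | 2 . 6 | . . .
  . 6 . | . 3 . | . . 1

Step 1. [r3c1∈{7,8}] across box 1, 7 lands solely at r3c1. So r3c1=7.
Step 2. [r5c9∈{6}] r5c9 has the single candidate 6 ⇒ r5c9=6.
Step 3. [r8c8∈{9}] nothing but 9 survives at r8c8. So r8c8=9.
Step 4. [r7c4∈{4,7,8,9}] 9 has one home in row 7: r7c4. So r7c4=9.
Step 5. [r2c3∈{8}] r2c3 has the single candidate 8 ⇒ r2c3=8.
Step 6. [r6c1∈{3}] nothing but 3 survives at r6c1. So r6c1=3.
Step 7. [r7c7∈{4,6,7,8}] in col 7, 6 fits only at r7c7. So r7c7=6.
Step 8. [r7c8∈{7}] r7c8 is down to just 7, so r7c8=7.
Step 9. [r8c9∈{3,4,5}] in col 9, 5 fits only at r8c9, so r8c9=5.
Step 10. [r8c2∈{3,4,8}] r8c2 is the only open cell in row 8 admitting 3, so r8c2=3.
Step 11. [r2c4∈{4,5,7}] across row 2, 5 lands solely at r2c4. So r2c4=5.
Step 12. [r9c6∈{4,5,7,8}] 5 has one home in row 9: r9c6, so r9c6=5.
Step 13. [r6c6∈{4}] r6c6 is down to just 4 ⇒ r6c6=4.
Step 14. [r3c6∈{8}] r3c6 has the single candidate 8 ⇒ r3c6=8.
Step 15. [r1c6∈{3,7}] 7 has one home in col 6: r1c6. So r1c6=7.
Step 16. [r4c6∈{9}] r4c6's peers cover all but 9, so r4c6=9.
Step 17. [r4c1∈{8}] r4c1 has the single candidate 8, so r4c1=8.
Step 18. [r3c4∈{4}] r3c4 has the single candidate 4. So r3c4=4.
Step 19. [r1c8∈{1,2}] row 1 places 1 nowhere but r1c8. So r1c8=1.
Step 20. [r2c7∈{4,7}] r2c7 is the only open cell in col 7 admitting 7, so r2c7=7.
Step 21. [r7c2∈{4,8}] across col 2, 8 lands solely at r7c2. So r7c2=8.
Step 22. [r8c5∈{4,8}] in col 5, 8 fits only at r8c5, so r8c5=8.
Step 23. [r9c3∈{4,9}] 4 has one home in box 7: r9c3. So r9c3=4.
Step 24. [r6c3∈{6}] r6c3 has the single candidate 6. So r6c3=6.
Step 25. [r9c8∈{2}] only 2 remains possible at r9c8, so r9c8=2.
Step 26. [r5c4∈{3,8}] r5c4 is the only open cell in row 5 admitting 8, so r5c4=8.
Step 27. [r5c1∈{2,9}] 2 has one home in row 5: r5c1, so r5c1=2.
Step 28. [r7c5∈{4}] nothing but 4 survives at r7c5. So r7c5=4.
Step 29. [r4c4∈{6}] r4c4 has the single candidate 6 ⇒ r4c4=6.
Step 30. [r6c5∈{5}] only 5 remains possible at r6c5, so r6c5=5.
Step 31. [r9c4∈{7}] r9c4's peers cover all but 7. So r9c4=7.
Step 32. [r5c3∈{9}] r5c3 has the single candidate 9 ⇒ r5c3=9.
Step 33. [r9c7∈{8}] r9c7 is down to just 8. So r9c7=8.
Step 34. [r1c7∈{2}] r1c7 is down to just 2 ⇒ r1c7=2.
Step 35. [r3c5∈{1}] r3c5's peers cover all but 1 ⇒ r3c5=1.
Step 36. [r1c4∈{3}] nothing but 3 survives at r1c4. So r1c4=3.
Step 37. [r3c9∈{9}] only 9 remains possible at r3c9 ⇒ r3c9=9.
Step 38. [r5c6∈{3}] r5c6's peers cover all but 3, so r5c6=3.
Step 39. [r8c7∈{4}] r8c7 is down to just 4. So r8c7=4.
Step 40. [r4c3∈{1}] nothing but 1 survives at r4c3, so r4c3=1.
Step 41. [r5c2∈{4}] only 4 remains possible at r5c2 ⇒ r5c2=4.
Step 42. [r9c1∈{9}] nothing but 9 survives at r9c1 ⇒ r9c1=9.
Step 43. [r2c9∈{4}] r2c9 is down to just 4, so r2c9=4.
Step 44. [r6c2∈{7}] r6c2's peers cover all but 7. So r6c2=7.
Step 45. [r3c8∈{6}] r3c8 has the single candidate 6, so r3c8=6.
Step 46. [r4c9∈{7}] r4c9 has the single candidate 7, so r4c9=7.
Step 47. [r7c9∈{3}] r7c9 is down to just 3 ⇒ r7c9=3.

Answer: 4 9 5 3 6 7 2 1 8 / 6 1 8 5 9 2 7 3 4 / 7 2 3 4 1 8 5 6 9 / 8 5 1 6 2 9 3 4 7 / 2 4 9 8 7 3 1 5 6 / 3 7 6 1 5 4 9 8 2 / 5 8 2 9 4 1 6 7 3 / 1 3 7 2 8 6 4 9 5 / 9 6 4 7 3 5 8 2 1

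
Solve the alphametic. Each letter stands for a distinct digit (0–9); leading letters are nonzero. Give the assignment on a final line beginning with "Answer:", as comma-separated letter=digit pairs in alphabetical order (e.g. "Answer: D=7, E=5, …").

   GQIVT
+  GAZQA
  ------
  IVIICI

Step 1. [col 1: T + A ≡ I (mod 10)] T=5 is one option consistent with column 1 (T + A ≡ I (mod 10), carry-in 0) — take it, so T=5.
Step 2. [col 1: T + A ≡ I (mod 10)] no forcing yet in column 1 (carry-in 0); I=1 is free and consistent — try it, so I=1.
Step 3. [col 1: T + A ≡ I (mod 10)] column 1 reads T+A+carry(0)=I with T=5, I=1; with digits 1,5 already taken and all letters distinct, the only value for A is 6, so A=6.
Step 4. [col 2: V + Q ≡ C (mod 10)] several values work for V in column 2 (V + Q ≡ C (mod 10), carry-in 1); try V=7 ⇒ V=7.
Step 5. [col 2: V + Q ≡ C (mod 10)] no forcing yet in column 2 (carry-in 1); C=2 is free and consistent — try it, so C=2.
Step 6. [col 2: V + Q ≡ C (mod 10)] in column 2 we have V+Q≡C with carry-in 1; given V=7, C=2 and digits 1,2,5,6,7 already taken and all letters distinct, that pins Q to 4, so Q=4.
Step 7. [col 3: I + Z ≡ I (mod 10)] in column 3 we have I+Z≡I with carry-in 1; given I=1 and digits 1,2,4,5,6,7 already taken and all letters distinct, that pins Z to 9. So Z=9.
Step 8. [col 5: G + G ≡ V (mod 10)] column 5 (G + G ≡ V (mod 10), carry-in 1) doesn't pin G yet; pick G=8 and continue ⇒ G=8.

Answer: A=6, C=2, G=8, I=1, Q=4, T=5, V=7, Z=9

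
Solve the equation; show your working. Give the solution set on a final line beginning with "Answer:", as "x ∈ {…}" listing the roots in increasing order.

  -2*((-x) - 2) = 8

Step 1. [-2*((-x) - 2) = 8] leading coefficient -2: divide by -2 ⇒ div: (-x) - 2 = -4.
Step 2. [(-x) - 2 = -4] peel the -2: add 2 from each side. So sub: -x = -2.
Step 3. [-x = -2] flip signs both sides. So neg: x = 2.

Answer: x ∈ {2}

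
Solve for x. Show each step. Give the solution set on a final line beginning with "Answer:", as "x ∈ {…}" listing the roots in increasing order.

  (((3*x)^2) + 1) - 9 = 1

Step 1. [(((3*x)^2) + 1) - 9 = 1] the outer -9 inverts by adding 9. So sub: ((3*x)^2) + 1 = 10.
Step 2. [((3*x)^2) + 1 = 10] 1 comes off first (subtract 1). So sub: (3*x)^2 = 9.
Step 3. [(3*x)^2 = 9] LHS squared, RHS 9 ≥ 0: apply √ (±) ⇒ sqrt: 3*x = 3 or -3.
Step 4. [3*x = 3 or -3] 3 out front; divide by 3. So div: x = 1 or -1.

Answer: x ∈ {-1, 1}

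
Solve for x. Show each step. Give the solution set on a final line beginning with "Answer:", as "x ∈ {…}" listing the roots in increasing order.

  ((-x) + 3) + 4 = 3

Step 1. [((-x) + 3) + 4 = 3] the outer +4 inverts by subtracting 4. So sub: (-x) + 3 = -1.
Step 2. [(-x) + 3 = -1] the outer +3 inverts by subtracting 3, so sub: -x = -4.
Step 3. [-x = -4] flip signs both sides ⇒ neg: x = 4.

Answer: x ∈ {4}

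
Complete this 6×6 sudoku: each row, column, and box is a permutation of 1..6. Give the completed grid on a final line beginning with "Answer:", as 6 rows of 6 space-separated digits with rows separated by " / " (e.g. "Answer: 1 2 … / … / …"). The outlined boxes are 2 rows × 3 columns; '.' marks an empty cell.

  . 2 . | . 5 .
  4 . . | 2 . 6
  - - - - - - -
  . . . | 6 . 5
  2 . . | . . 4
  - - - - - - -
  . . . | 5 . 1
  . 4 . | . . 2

Step 1. [r6c4∈{3}] r6c4 has the single candidate 3 ⇒ r6c4=3.
Step 2. [r4c4∈{1}] nothing but 1 survives at r4c4. So r4c4=1.
Step 3. [r4c5∈{3}] r4c5's peers cover all but 3, so r4c5=3.
Step 4. [r6c5∈{6}] r6c5 is down to just 6 ⇒ r6c5=6.
Step 5. [r1c6∈{3}] only 3 remains possible at r1c6 ⇒ r1c6=3.
Step 6. [r2c5∈{1}] r2c5 has the single candidate 1. So r2c5=1.
Step 7. [r3c2∈{1,3}] r3c2 is the only open cell in col 2 admitting 1 ⇒ r3c2=1.
Step 8. [r3c1∈{3}] r3c1 is down to just 3 ⇒ r3c1=3.
Step 9. [r5c1∈{6}] nothing but 6 survives at r5c1. So r5c1=6.
Step 10. [r4c2∈{5,6}] in col 2, 6 fits only at r4c2, so r4c2=6.
Step 11. [r1c1∈{1}] only 1 remains possible at r1c1, so r1c1=1.
Step 12. [r5c2∈{3}] only 3 remains possible at r5c2. So r5c2=3.
Step 13. [r4c3∈{5}] r4c3 is down to just 5. So r4c3=5.
Step 14. [r2c3∈{3}] r2c3's peers cover all but 3 ⇒ r2c3=3.
Step 15. [r6c3∈{1}] r6c3 is down to just 1 ⇒ r6c3=1.
Step 16. [r1c4∈{4}] r1c4's peers cover all but 4. So r1c4=4.
Step 17. [r6c1∈{5}] r6c1 has the single candidate 5. So r6c1=5.
Step 18. [r3c5∈{2}] nothing but 2 survives at r3c5 ⇒ r3c5=2.
Step 19. [r5c3∈{2}] r5c3 has the single candidate 2, so r5c3=2.
Step 20. [r5c5∈{4}] r5c5 has the single candidate 4 ⇒ r5c5=4.
Step 21. [r3c3∈{4}] nothing but 4 survives at r3c3. So r3c3=4.
Step 22. [r1c3∈{6}] nothing but 6 survives at r1c3, so r1c3=6.
Step 23. [r2c2∈{5}] r2c2's peers cover all but 5, so r2c2=5.

Answer: 1 2 6 4 5 3 / 4 5 3 2 1 6 / 3 1 4 6 2 5 / 2 6 5 1 3 4 / 6 3 2 5 4 1 / 5 4 1 3 6 2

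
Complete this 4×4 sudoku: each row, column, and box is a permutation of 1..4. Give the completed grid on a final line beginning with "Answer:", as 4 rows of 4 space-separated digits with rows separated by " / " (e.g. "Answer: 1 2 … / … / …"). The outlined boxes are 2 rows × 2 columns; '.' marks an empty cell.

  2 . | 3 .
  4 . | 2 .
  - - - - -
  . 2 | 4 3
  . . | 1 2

Step 1. [r2c4∈{1}] only 1 remains possible at r2c4. So r2c4=1.
Step 2. [r4c1∈{3}] only 3 remains possible at r4c1. So r4c1=3.
Step 3. [r3c1∈{1}] r3c1 is down to just 1. So r3c1=1.
Step 4. [r4c2∈{4}] r4c2 has the single candidate 4 ⇒ r4c2=4.
Step 5. [r1c4∈{4}] r1c4's peers cover all but 4, so r1c4=4.
Step 6. [r1c2∈{1}] r1c2 is down to just 1. So r1c2=1.
Step 7. [r2c2∈{3}] r2c2's peers cover all but 3, so r2c2=3.

Answer: 2 1 3 4 / 4 3 2 1 / 1 2 4 3 / 3 4 1 2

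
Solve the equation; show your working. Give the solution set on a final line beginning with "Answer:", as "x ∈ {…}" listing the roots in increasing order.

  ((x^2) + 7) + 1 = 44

Step 1. [((x^2) + 7) + 1 = 44] the outer +1 inverts by subtracting 1, so sub: (x^2) + 7 = 43.
Step 2. [(x^2) + 7 = 43] subtract 7: x sits inside (… + 7), so sub: x^2 = 36.
Step 3. [x^2 = 36] 36 ≥ 0, LHS is (·)² — take ±√. So sqrt: x = 6 or -6.

Answer: x ∈ {-6, 6}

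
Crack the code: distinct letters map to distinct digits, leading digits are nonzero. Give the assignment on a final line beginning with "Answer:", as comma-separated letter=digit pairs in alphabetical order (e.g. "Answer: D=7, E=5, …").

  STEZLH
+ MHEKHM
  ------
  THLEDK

Step 1. [col 1: H + M ≡ K (mod 10)] several values work for H in column 1 (H + M ≡ K (mod 10), carry-in 0); try H=4 ⇒ H=4.
Step 2. [col 1: H + M ≡ K (mod 10)] M=1 is one option consistent with column 1 (H + M ≡ K (mod 10), carry-in 0) — take it, so M=1.
Step 3. [col 1: H + M ≡ K (mod 10)] column 1 reads H+M+carry(0)=K with H=4, M=1; with digits 1,4 already taken and all letters distinct, the only value for K is 5, so K=5.
Step 4. [col 2: L + H ≡ D (mod 10)] D=0 is one option consistent with column 2 (L + H ≡ D (mod 10), carry-in 0) — take it. So D=0.
Step 5. [col 2: L + H ≡ D (mod 10)] in column 2 we have L+H≡D with carry-in 0; given H=4, D=0 and digits 0,1,4,5 already taken and all letters distinct, that pins L to 6 ⇒ L=6.
Step 6. [col 3: Z + K ≡ E (mod 10)] column 3 (Z + K ≡ E (mod 10), carry-in 1) doesn't pin E yet; pick E=8 and continue. So E=8.
Step 7. [col 3: Z + K ≡ E (mod 10)] column 3: given K=5, E=8, carry-in 1, and digits 0,1,4,5,6,8 already taken and all letters distinct, Z+K≡E (mod 10) forces Z=2, so Z=2.
Step 8. [col 5: T + H ≡ H (mod 10)] from column 5 (H=4, carry-in 1, digits 0,1,2,4,5,6,8 already taken and all letters distinct): T must equal 9 ⇒ T=9.
Step 9. [col 6: S + M ≡ T (mod 10)] column 6 reads S+M+carry(1)=T with M=1, T=9; with digits 0,1,2,4,5,6,8,9 already taken and all letters distinct, the only value for S is 7. So S=7.

Answer: D=0, E=8, H=4, K=5, L=6, M=1, S=7, T=9, Z=2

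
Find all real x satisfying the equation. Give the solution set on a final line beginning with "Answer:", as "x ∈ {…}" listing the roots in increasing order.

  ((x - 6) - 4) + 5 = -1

Step 1. [((x - 6) - 4) + 5 = -1] the outer +5 inverts by subtracting 5. So sub: (x - 6) - 4 = -6.
Step 2. [(x - 6) - 4 = -6] the outer -4 inverts by adding 4, so sub: x - 6 = -2.
Step 3. [x - 6 = -2] the outer -6 inverts by adding 6. So sub: x = 4.

Answer: x ∈ {4}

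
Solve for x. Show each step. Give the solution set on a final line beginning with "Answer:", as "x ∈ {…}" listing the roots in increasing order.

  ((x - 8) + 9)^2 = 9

Step 1. [((x - 8) + 9)^2 = 9] √ both sides: 9 ≥ 0 gives two branches, so sqrt: (x - 8) + 9 = 3 or -3.
Step 2. [(x - 8) + 9 = 3 or -3] 9 comes off first (subtract 9) ⇒ sub: x - 8 = -6 or -12.
Step 3. [x - 8 = -6 or -12] -8 is outermost — add 8 both sides. So sub: x = 2 or -4.

Answer: x ∈ {-4, 2}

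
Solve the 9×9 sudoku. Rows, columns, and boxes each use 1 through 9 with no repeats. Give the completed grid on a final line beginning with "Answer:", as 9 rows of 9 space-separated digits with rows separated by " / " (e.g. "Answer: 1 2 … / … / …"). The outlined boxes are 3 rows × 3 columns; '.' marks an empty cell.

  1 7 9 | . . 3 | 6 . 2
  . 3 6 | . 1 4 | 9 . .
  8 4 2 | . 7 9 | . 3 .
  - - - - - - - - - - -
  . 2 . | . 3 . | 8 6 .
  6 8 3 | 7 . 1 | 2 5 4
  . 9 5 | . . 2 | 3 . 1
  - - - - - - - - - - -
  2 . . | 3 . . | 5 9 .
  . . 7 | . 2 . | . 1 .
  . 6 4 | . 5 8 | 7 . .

Step 1. [r1c5∈{8}] r1c5 has the single candidate 8, so r1c5=8.
Step 2. [r8c6∈{6}] nothing but 6 survives at r8c6. So r8c6=6.
Step 3. [r2c1∈{5}] only 5 remains possible at r2c1, so r2c1=5.
Step 4. [r6c8∈{7}] only 7 remains possible at r6c8. So r6c8=7.
Step 5. [r6c1∈{4}] nothing but 4 survives at r6c1 ⇒ r6c1=4.
Step 6. [r8c9∈{3,8}] 8 has one home in row 8: r8c9 ⇒ r8c9=8.
Step 7. [r4c4∈{4,5,9}] row 4 places 4 nowhere but r4c4, so r4c4=4.
Step 8. [r8c4∈{9}] r8c4 has the single candidate 9, so r8c4=9.
Step 9. [r3c4∈{5,6}] row 3 places 6 nowhere but r3c4 ⇒ r3c4=6.
Step 10. [r9c1∈{3,9}] r9c1 is the only open cell in row 9 admitting 9. So r9c1=9.
Step 11. [r7c2∈{1}] nothing but 1 survives at r7c2, so r7c2=1.
Step 12. [r7c3∈{8}] only 8 remains possible at r7c3. So r7c3=8.
Step 13. [r7c6∈{7}] nothing but 7 survives at r7c6, so r7c6=7.
Step 14. [r4c3∈{1}] only 1 remains possible at r4c3 ⇒ r4c3=1.
Step 15. [r9c4∈{1}] r9c4's peers cover all but 1 ⇒ r9c4=1.
Step 16. [r1c8∈{4}] nothing but 4 survives at r1c8. So r1c8=4.
Step 17. [r4c1∈{7}] r4c1 has the single candidate 7, so r4c1=7.
Step 18. [r5c5∈{9}] r5c5 is down to just 9 ⇒ r5c5=9.
Step 19. [r2c8∈{8}] only 8 remains possible at r2c8, so r2c8=8.
Step 20. [r2c9∈{7}] r2c9's peers cover all but 7 ⇒ r2c9=7.
Step 21. [r4c6∈{5}] r4c6 has the single candidate 5 ⇒ r4c6=5.
Step 22. [r9c9∈{3}] r9c9 is down to just 3. So r9c9=3.
Step 23. [r8c2∈{5}] nothing but 5 survives at r8c2 ⇒ r8c2=5.
Step 24. [r6c4∈{8}] nothing but 8 survives at r6c4, so r6c4=8.
Step 25. [r3c9∈{5}] only 5 remains possible at r3c9, so r3c9=5.
Step 26. [r2c4∈{2}] r2c4 is down to just 2, so r2c4=2.
Step 27. [r7c5∈{4}] r7c5 has the single candidate 4, so r7c5=4.
Step 28. [r1c4∈{5}] r1c4 has the single candidate 5, so r1c4=5.
Step 29. [r6c5∈{6}] r6c5 has the single candidate 6. So r6c5=6.
Step 30. [r4c9∈{9}] r4c9 is down to just 9. So r4c9=9.
Step 31. [r8c7∈{4}] only 4 remains possible at r8c7. So r8c7=4.
Step 32. [r9c8∈{2}] r9c8 is down to just 2, so r9c8=2.
Step 33. [r7c9∈{6}] only 6 remains possible at r7c9. So r7c9=6.
Step 34. [r3c7∈{1}] r3c7 is down to just 1. So r3c7=1.
Step 35. [r8c1∈{3}] nothing but 3 survives at r8c1. So r8c1=3.

Answer: 1 7 9 5 8 3 6 4 2 / 5 3 6 2 1 4 9 8 7 / 8 4 2 6 7 9 1 3 5 / 7 2 1 4 3 5 8 6 9 / 6 8 3 7 9 1 2 5 4 / 4 9 5 8 6 2 3 7 1 / 2 1 8 3 4 7 5 9 6 / 3 5 7 9 2 6 4 1 8 / 9 6 4 1 5 8 7 2 3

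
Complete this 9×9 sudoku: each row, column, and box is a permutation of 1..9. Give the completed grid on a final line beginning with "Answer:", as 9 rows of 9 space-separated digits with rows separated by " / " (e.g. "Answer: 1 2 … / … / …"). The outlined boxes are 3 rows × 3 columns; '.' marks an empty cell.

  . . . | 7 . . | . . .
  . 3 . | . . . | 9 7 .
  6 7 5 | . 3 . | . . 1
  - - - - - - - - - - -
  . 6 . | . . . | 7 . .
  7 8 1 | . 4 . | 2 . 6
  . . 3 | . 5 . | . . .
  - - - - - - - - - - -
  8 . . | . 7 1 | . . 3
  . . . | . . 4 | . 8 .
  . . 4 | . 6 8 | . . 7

Step 1. [r4c1∈{2,4,5,9}] in box 4, 5 fits only at r4c1 ⇒ r4c1=5.
Step 2. [r1c7∈{3,4,5,6,8}] across col 7, 3 lands solely at r1c7. So r1c7=3.
Step 3. [r1c8∈{2,4,5,6}] across box 3, 6 lands solely at r1c8 ⇒ r1c8=6.
Step 4. [r5c8∈{3,5,9}] row 5 places 5 nowhere but r5c8, so r5c8=5.
Step 5. [r4c8∈{1,3,4,9}] 3 has one home in col 8: r4c8 ⇒ r4c8=3.
Step 6. [r4c9∈{4,8,9}] across row 4, 4 lands solely at r4c9. So r4c9=4.
Step 7. [r8c3∈{2,6,7,9}] r8c3 is the only open cell in row 8 admitting 7 ⇒ r8c3=7.
Step 8. [r6c6∈{2,6,7,9}] across row 6, 7 lands solely at r6c6 ⇒ r6c6=7.
Step 9. [r6c4∈{1,2,6,8,9}] across row 6, 6 lands solely at r6c4 ⇒ r6c4=6.
Step 10. [r7c3∈{2,6,9}] in col 3, 6 fits only at r7c3, so r7c3=6.
Step 11. [r8c7∈{1,5,6}] 6 has one home in row 8: r8c7, so r8c7=6.
Step 12. [r5c6∈{3,9}] col 6 places 3 nowhere but r5c6, so r5c6=3.
Step 13. [r5c4∈{9}] r5c4 has the single candidate 9 ⇒ r5c4=9.
Step 14. [r4c6∈{2}] r4c6's peers cover all but 2 ⇒ r4c6=2.
Step 15. [r8c5∈{2,9}] across box 8, 9 lands solely at r8c5, so r8c5=9.
Step 16. [r6c9∈{8,9}] in col 9, 9 fits only at r6c9 ⇒ r6c9=9.
Step 17. [r6c7∈{1,8}] r6c7 is the only open cell in row 6 admitting 8. So r6c7=8.
Step 18. [r3c4∈{2,4,8}] in row 3, 8 fits only at r3c4, so r3c4=8.
Step 19. [r3c8∈{2,4}] in row 3, 2 fits only at r3c8 ⇒ r3c8=2.
Step 20. [r8c9∈{2,5}] 2 has one home in col 9: r8c9 ⇒ r8c9=2.
Step 21. [r2c4∈{1,2,4,5}] r2c4 is the only open cell in col 4 admitting 4. So r2c4=4.
Step 22. [r9c7∈{1,5}] in col 7, 1 fits only at r9c7, so r9c7=1.
Step 23. [r9c8∈{9}] r9c8's peers cover all but 9 ⇒ r9c8=9.
Step 24. [r1c1∈{1,2,4,9}] r1c1 is the only open cell in col 1 admitting 9, so r1c1=9.
Step 25. [r7c7∈{4,5}] across col 7, 5 lands solely at r7c7 ⇒ r7c7=5.
Step 26. [r1c2∈{1,2,4}] across row 1, 4 lands solely at r1c2, so r1c2=4.
Step 27. [r6c2∈{2}] r6c2 has the single candidate 2 ⇒ r6c2=2.
Step 28. [r9c1∈{2,3}] box 7 places 2 nowhere but r9c1. So r9c1=2.
Step 29. [r1c5∈{1,2}] in row 1, 1 fits only at r1c5, so r1c5=1.
Step 30. [r8c2∈{1,5}] 1 has one home in col 2: r8c2. So r8c2=1.
Step 31. [r1c3∈{2,8}] across row 1, 2 lands solely at r1c3. So r1c3=2.
Step 32. [r9c4∈{3,5}] r9c4 is the only open cell in row 9 admitting 3 ⇒ r9c4=3.
Step 33. [r1c6∈{5}] r1c6 has the single candidate 5 ⇒ r1c6=5.
Step 34. [r2c9∈{5,8}] across row 2, 5 lands solely at r2c9. So r2c9=5.
Step 35. [r7c2∈{9}] r7c2's peers cover all but 9, so r7c2=9.
Step 36. [r3c6∈{9}] nothing but 9 survives at r3c6. So r3c6=9.
Step 37. [r2c1∈{1}] r2c1's peers cover all but 1. So r2c1=1.
Step 38. [r2c3∈{8}] nothing but 8 survives at r2c3. So r2c3=8.
Step 39. [r6c1∈{4}] r6c1 has the single candidate 4 ⇒ r6c1=4.
Step 40. [r4c5∈{8}] r4c5's peers cover all but 8. So r4c5=8.
Step 41. [r7c8∈{4}] r7c8's peers cover all but 4. So r7c8=4.
Step 42. [r8c1∈{3}] r8c1's peers cover all but 3 ⇒ r8c1=3.
Step 43. [r3c7∈{4}] r3c7 is down to just 4, so r3c7=4.
Step 44. [r2c6∈{6}] r2c6 has the single candidate 6, so r2c6=6.
Step 45. [r1c9∈{8}] r1c9's peers cover all but 8, so r1c9=8.
Step 46. [r4c3∈{9}] only 9 remains possible at r4c3 ⇒ r4c3=9.
Step 47. [r4c4∈{1}] r4c4's peers cover all but 1 ⇒ r4c4=1.
Step 48. [r6c8∈{1}] r6c8 has the single candidate 1 ⇒ r6c8=1.
Step 49. [r7c4∈{2}] r7c4 has the single candidate 2 ⇒ r7c4=2.
Step 50. [r8c4∈{5}] r8c4 has the single candidate 5, so r8c4=5.
Step 51. [r2c5∈{2}] r2c5's peers cover all but 2. So r2c5=2.
Step 52. [r9c2∈{5}] r9c2's peers cover all but 5, so r9c2=5.

Answer: 9 4 2 7 1 5 3 6 8 / 1 3 8 4 2 6 9 7 5 / 6 7 5 8 3 9 4 2 1 / 5 6 9 1 8 2 7 3 4 / 7 8 1 9 4 3 2 5 6 / 4 2 3 6 5 7 8 1 9 / 8 9 6 2 7 1 5 4 3 / 3 1 7 5 9 4 6 8 2 / 2 5 4 3 6 8 1 9 7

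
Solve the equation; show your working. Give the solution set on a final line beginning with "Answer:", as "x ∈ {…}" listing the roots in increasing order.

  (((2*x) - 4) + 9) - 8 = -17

Step 1. [(((2*x) - 4) + 9) - 8 = -17] the outer -8 inverts by adding 8, so sub: ((2*x) - 4) + 9 = -9.
Step 2. [((2*x) - 4) + 9 = -9] 9 comes off first (subtract 9). So sub: (2*x) - 4 = -18.
Step 3. [(2*x) - 4 = -18] 4 comes off first (add 4), so sub: 2*x = -14.
Step 4. [2*x = -14] leading coefficient 2: divide by 2. So div: x = -7.

Answer: x ∈ {-7}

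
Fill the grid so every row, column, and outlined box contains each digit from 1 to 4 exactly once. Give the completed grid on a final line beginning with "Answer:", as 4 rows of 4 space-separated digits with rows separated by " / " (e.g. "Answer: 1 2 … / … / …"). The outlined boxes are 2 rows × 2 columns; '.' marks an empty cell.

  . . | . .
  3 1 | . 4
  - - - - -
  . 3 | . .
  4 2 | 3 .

Step 1. [r4c4∈{1}] r4c4 is down to just 1, so r4c4=1.
Step 2. [r2c3∈{2}] nothing but 2 survives at r2c3, so r2c3=2.
Step 3. [r1c3∈{1}] r1c3's peers cover all but 1 ⇒ r1c3=1.
Step 4. [r1c2∈{4}] r1c2 is down to just 4, so r1c2=4.
Step 5. [r1c1∈{2}] r1c1 is down to just 2 ⇒ r1c1=2.
Step 6. [r3c1∈{1}] r3c1's peers cover all but 1. So r3c1=1.
Step 7. [r3c3∈{4}] only 4 remains possible at r3c3, so r3c3=4.
Step 8. [r3c4∈{2}] only 2 remains possible at r3c4, so r3c4=2.
Step 9. [r1c4∈{3}] nothing but 3 survives at r1c4. So r1c4=3.

Answer: 2 4 1 3 / 3 1 2 4 / 1 3 4 2 / 4 2 3 1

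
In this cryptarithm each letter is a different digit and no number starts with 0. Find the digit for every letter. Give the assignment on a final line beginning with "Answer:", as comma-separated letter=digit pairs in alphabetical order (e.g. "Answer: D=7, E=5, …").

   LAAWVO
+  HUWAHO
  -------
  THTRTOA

Step 1. [col 1: O + O ≡ A (mod 10)] column 1 (O + O ≡ A (mod 10), carry-in 0) doesn't pin O yet; pick O=8 and continue ⇒ O=8.
Step 2. [col 1: O + O ≡ A (mod 10)] from column 1 (O=8, carry-in 0, digits 8 already taken and all letters distinct): A must equal 6, so A=6.
Step 3. [col 2: V + H ≡ O (mod 10)] column 2 (V + H ≡ O (mod 10), carry-in 1) doesn't pin H yet; pick H=7 and continue. So H=7.
Step 4. [col 2: V + H ≡ O (mod 10)] in column 2 we have V+H≡O with carry-in 1; given H=7, O=8 and digits 6,7,8 already taken and all letters distinct, that pins V to 0. So V=0.
Step 5. [col 3: W + A ≡ T (mod 10)] several values work for W in column 3 (W + A ≡ T (mod 10), carry-in 0); try W=5 ⇒ W=5.
Step 6. [col 3: W + A ≡ T (mod 10)] in column 3 we have W+A≡T with carry-in 0; given W=5, A=6 and digits 0,5,6,7,8 already taken and all letters distinct, that pins T to 1, so T=1.
Step 7. [col 4: A + W ≡ R (mod 10)] in column 4 we have A+W≡R with carry-in 1; given A=6, W=5 and digits 0,1,5,6,7,8 already taken and all letters distinct, that pins R to 2. So R=2.
Step 8. [col 5: A + U ≡ T (mod 10)] from column 5 (A=6, T=1, carry-in 1, digits 0,1,2,5,6,7,8 already taken and all letters distinct): U must equal 4. So U=4.
Step 9. [col 6: L + H ≡ H (mod 10)] in column 6 we have L+H≡H with carry-in 1; given H=7 and digits 0,1,2,4,5,6,7,8 already taken and all letters distinct, that pins L to 9, so L=9.

Answer: A=6, H=7, L=9, O=8, R=2, T=1, U=4, V=0, W=5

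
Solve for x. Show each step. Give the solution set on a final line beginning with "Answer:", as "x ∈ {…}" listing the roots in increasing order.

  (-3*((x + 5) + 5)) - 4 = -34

Step 1. [(-3*((x + 5) + 5)) - 4 = -34] the outer -4 inverts by adding 4 ⇒ sub: -3*((x + 5) + 5) = -30.
Step 2. [-3*((x + 5) + 5) = -30] -3·(inner) — divide through by -3 ⇒ div: (x + 5) + 5 = 10.
Step 3. [(x + 5) + 5 = 10] the outer +5 inverts by subtracting 5, so sub: x + 5 = 5.
Step 4. [x + 5 = 5] 5 comes off first (subtract 5) ⇒ sub: x = 0.

Answer: x ∈ {0}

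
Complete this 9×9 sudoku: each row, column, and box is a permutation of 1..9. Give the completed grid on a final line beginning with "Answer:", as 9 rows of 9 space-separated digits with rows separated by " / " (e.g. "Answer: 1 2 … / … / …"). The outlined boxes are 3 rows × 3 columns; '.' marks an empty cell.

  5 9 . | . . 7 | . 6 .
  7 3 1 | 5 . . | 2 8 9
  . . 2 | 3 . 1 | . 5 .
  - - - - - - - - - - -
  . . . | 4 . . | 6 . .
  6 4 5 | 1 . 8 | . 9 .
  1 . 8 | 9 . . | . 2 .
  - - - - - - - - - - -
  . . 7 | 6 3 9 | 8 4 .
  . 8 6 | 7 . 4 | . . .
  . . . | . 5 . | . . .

Step 1. [r7c1∈{2}] r7c1's peers cover all but 2 ⇒ r7c1=2.
Step 2. [r1c3∈{4}] r1c3 is down to just 4 ⇒ r1c3=4.
Step 3. [r5c5∈{2,7}] 2 has one home in row 5: r5c5, so r5c5=2.
Step 4. [r9c2∈{1}] r9c2 has the single candidate 1, so r9c2=1.
Step 5. [r7c9∈{1,5}] r7c9 is the only open cell in row 7 admitting 1, so r7c9=1.
Step 6. [r8c8∈{3}] r8c8 has the single candidate 3, so r8c8=3.
Step 7. [r4c5∈{7}] r4c5 is down to just 7. So r4c5=7.
Step 8. [r8c1∈{9}] r8c1 has the single candidate 9, so r8c1=9.
Step 9. [r4c1∈{3}] r4c1 is down to just 3, so r4c1=3.
Step 10. [r6c6∈{3,5,6}] in col 6, 3 fits only at r6c6. So r6c6=3.
Step 11. [r3c5∈{4,6,8,9}] 9 has one home in row 3: r3c5. So r3c5=9.
Step 12. [r1c4∈{2,8}] row 1 places 2 nowhere but r1c4 ⇒ r1c4=2.
Step 13. [r8c9∈{2,5}] r8c9 is the only open cell in row 8 admitting 2 ⇒ r8c9=2.
Step 14. [r1c9∈{3}] r1c9 has the single candidate 3 ⇒ r1c9=3.
Step 15. [r5c9∈{7}] only 7 remains possible at r5c9, so r5c9=7.
Step 16. [r3c9∈{4}] r3c9's peers cover all but 4 ⇒ r3c9=4.
Step 17. [r6c9∈{5}] r6c9 has the single candidate 5, so r6c9=5.
Step 18. [r9c7∈{7,9}] r9c7 is the only open cell in row 9 admitting 9. So r9c7=9.
Step 19. [r2c5∈{4,6}] 4 has one home in row 2: r2c5. So r2c5=4.
Step 20. [r5c7∈{3}] nothing but 3 survives at r5c7 ⇒ r5c7=3.
Step 21. [r9c1∈{4}] only 4 remains possible at r9c1. So r9c1=4.
Step 22. [r8c5∈{1}] only 1 remains possible at r8c5 ⇒ r8c5=1.
Step 23. [r1c7∈{1}] only 1 remains possible at r1c7. So r1c7=1.
Step 24. [r8c7∈{5}] r8c7 has the single candidate 5 ⇒ r8c7=5.
Step 25. [r2c6∈{6}] r2c6's peers cover all but 6, so r2c6=6.
Step 26. [r1c5∈{8}] r1c5 is down to just 8, so r1c5=8.
Step 27. [r4c2∈{2}] only 2 remains possible at r4c2, so r4c2=2.
Step 28. [r9c3∈{3}] only 3 remains possible at r9c3, so r9c3=3.
Step 29. [r6c7∈{4}] r6c7's peers cover all but 4, so r6c7=4.
Step 30. [r4c6∈{5}] only 5 remains possible at r4c6. So r4c6=5.
Step 31. [r6c5∈{6}] only 6 remains possible at r6c5, so r6c5=6.
Step 32. [r4c3∈{9}] nothing but 9 survives at r4c3 ⇒ r4c3=9.
Step 33. [r3c2∈{6}] r3c2's peers cover all but 6, so r3c2=6.
Step 34. [r9c6∈{2}] r9c6 has the single candidate 2, so r9c6=2.
Step 35. [r3c1∈{8}] r3c1 is down to just 8. So r3c1=8.
Step 36. [r4c8∈{1}] only 1 remains possible at r4c8 ⇒ r4c8=1.
Step 37. [r3c7∈{7}] r3c7's peers cover all but 7, so r3c7=7.
Step 38. [r9c9∈{6}] r9c9 is down to just 6, so r9c9=6.
Step 39. [r9c8∈{7}] only 7 remains possible at r9c8. So r9c8=7.
Step 40. [r4c9∈{8}] r4c9's peers cover all but 8. So r4c9=8.
Step 41. [r6c2∈{7}] only 7 remains possible at r6c2. So r6c2=7.
Step 42. [r7c2∈{5}] r7c2 has the single candidate 5, so r7c2=5.
Step 43. [r9c4∈{8}] nothing but 8 survives at r9c4. So r9c4=8.

Answer: 5 9 4 2 8 7 1 6 3 / 7 3 1 5 4 6 2 8 9 / 8 6 2 3 9 1 7 5 4 / 3 2 9 4 7 5 6 1 8 / 6 4 5 1 2 8 3 9 7 / 1 7 8 9 6 3 4 2 5 / 2 5 7 6 3 9 8 4 1 / 9 8 6 7 1 4 5 3 2 / 4 1 3 8 5 2 9 7 6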